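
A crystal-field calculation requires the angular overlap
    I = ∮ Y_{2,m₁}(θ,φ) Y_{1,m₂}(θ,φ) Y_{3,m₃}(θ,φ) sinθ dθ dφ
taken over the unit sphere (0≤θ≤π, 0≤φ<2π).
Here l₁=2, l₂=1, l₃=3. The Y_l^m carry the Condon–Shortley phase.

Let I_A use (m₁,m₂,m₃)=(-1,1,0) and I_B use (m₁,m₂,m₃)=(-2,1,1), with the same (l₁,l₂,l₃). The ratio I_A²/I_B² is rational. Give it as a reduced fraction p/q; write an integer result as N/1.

Shared (l₁,l₂,l₃)=(2,1,3): N and (l;000)² cancel in I_A²/I_B².
A: Δ = 0!·4!·2!/7! = 1/105; Racah Σ t=0..0: t=0:+1/12 = 1/12; ⇒ 3j(2 1 3; -1 1 0)² = 1/35, sgn -1
B: Δ = 0!·4!·2!/7! = 1/105; Racah Σ t=0..0: t=0:+1/48 = 1/48; ⇒ 3j(2 1 3; -2 1 1)² = 1/105, sgn +1
I_A²/I_B² = (1/35)/(1/105) = 3/1

3/1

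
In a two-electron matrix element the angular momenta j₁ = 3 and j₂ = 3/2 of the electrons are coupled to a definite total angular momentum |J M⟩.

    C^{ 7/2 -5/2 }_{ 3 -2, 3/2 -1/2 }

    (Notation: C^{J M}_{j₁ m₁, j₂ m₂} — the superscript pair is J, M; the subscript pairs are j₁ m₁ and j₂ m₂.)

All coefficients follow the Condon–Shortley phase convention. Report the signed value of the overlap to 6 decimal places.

-0.377964

triangle: 1!*5!*2!/9! = 240/362880
(j±m)!: 1!*5!*1!*2!*1!*6! = 172800
prefactor² = (2J+1)*Δ*N² = 6400/7
  k=0: +1/(0!*1!*5!*1!*0!*1!) = 1/120
  k=1: −1/(1!*0!*4!*0!*1!*2!) = -1/48
Σ = -1/80  ⇒  CG² = 6400/7*(-1/80)² = 1/7
CG = −√(1/7) = -0.377964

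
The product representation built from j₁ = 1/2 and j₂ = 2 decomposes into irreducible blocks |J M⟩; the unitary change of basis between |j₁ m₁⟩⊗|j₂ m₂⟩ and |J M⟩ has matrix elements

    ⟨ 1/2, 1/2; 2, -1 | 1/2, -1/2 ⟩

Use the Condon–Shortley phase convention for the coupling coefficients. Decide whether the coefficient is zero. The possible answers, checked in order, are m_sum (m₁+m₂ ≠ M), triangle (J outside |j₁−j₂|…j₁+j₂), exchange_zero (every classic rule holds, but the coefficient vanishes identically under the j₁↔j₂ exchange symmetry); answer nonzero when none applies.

m-sum: m₁+m₂ = 1/2+(-1) = -1/2, M = -1/2  ✓
triangle: need |j₁−j₂| ≤ J ≤ j₁+j₂, i.e. J ∈ [3/2, 5/2]; J = 1/2 is outside ✗ ⇒ coefficient is 0

triangle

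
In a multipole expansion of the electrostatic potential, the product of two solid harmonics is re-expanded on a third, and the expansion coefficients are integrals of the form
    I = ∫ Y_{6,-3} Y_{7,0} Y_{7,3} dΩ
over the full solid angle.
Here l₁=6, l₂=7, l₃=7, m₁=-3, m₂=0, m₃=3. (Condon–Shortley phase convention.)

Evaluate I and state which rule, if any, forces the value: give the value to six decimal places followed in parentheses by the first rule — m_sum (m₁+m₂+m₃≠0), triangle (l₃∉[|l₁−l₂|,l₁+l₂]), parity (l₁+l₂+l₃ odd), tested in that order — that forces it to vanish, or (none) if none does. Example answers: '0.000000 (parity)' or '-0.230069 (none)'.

m-sum 0 ✓  L=20 even ✓  1≤7≤13 ✓
Π(2lᵢ+1) = 13×15×15 = 2925
triangle coeff Δ(6,7,7) = 1/2444321880
Σ_t [0,6]: t=0:+1/2612736000 t=1:−1/20736000 t=2:+1/1658880 t=3:−1/746496 t=4:+1/1658880 t=5:−1/20736000 t=6:+1/2612736000 = -1/4354560
(3j)²=1000/138567 [(6 7 7; 0 0 0)], sign=+1
Σ_t [3,6]: t=3:−1/14929920 t=4:+1/4147200 t=5:−1/8294400 t=6:+1/130636800 = 1/16329600
(3j)²=1024/138567 [(6 7 7; -3 0 3)], sign=+1
⇒ 4πI² = 25600000/164109517
I = (+1)√(25600000/164109517/(4π)) = 0.11141616
No selection rule forces the value: the integral is nonzero (none).

0.111416 (none)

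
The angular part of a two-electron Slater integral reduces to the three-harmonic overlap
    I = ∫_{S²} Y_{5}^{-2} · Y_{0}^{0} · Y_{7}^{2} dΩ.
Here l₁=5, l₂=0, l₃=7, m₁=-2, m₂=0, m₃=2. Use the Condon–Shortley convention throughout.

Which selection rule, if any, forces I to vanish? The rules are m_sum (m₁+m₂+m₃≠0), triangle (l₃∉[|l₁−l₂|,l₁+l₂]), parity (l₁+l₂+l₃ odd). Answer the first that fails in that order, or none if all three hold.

triangle

azimuthal sum: -2 + 0 + 2 = 0  ✓
l₃ must lie in [5,5]; have l₃=7  ✗
L = 5 + 0 + 7 = 12 (even)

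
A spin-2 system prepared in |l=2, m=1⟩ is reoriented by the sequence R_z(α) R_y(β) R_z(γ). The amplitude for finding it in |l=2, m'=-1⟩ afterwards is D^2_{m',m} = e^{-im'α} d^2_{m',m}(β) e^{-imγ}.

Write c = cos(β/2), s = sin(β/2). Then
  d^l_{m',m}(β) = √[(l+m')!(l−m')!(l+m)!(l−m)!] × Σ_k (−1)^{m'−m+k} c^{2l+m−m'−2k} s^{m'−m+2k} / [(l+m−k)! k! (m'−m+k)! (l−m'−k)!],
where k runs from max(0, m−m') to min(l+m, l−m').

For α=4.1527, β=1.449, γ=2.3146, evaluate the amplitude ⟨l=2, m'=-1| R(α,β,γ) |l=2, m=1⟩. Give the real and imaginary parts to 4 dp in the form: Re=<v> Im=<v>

Split into d^2_{-1,1}(β=1.4490) × two z-phases.
Half-angle: c=0.748831, s=0.662761. N=√(1·6·6·1)=6.000000
The bounds max(0,m−m')=2 and min(l+m,l−m')=3 give 2 terms
  k=2: (−1)^0·6.0000/(2)·0.7488^2·0.6628^2 = +0.738929
  k=3: (−1)^1·6.0000/(6)·0.7488^0·0.6628^4 = -0.192943
d^2_{-1,1}(1.4490) = +0.738929 -0.192943 = +0.545987
Phases: e^{-i·(-1)·4.1527}=-0.530923-0.847420i, e^{-i·(1)·2.3146}=-0.677092-0.735898i ⇒ D=-0.144212+0.526597i

Re=-0.1442 Im=0.5266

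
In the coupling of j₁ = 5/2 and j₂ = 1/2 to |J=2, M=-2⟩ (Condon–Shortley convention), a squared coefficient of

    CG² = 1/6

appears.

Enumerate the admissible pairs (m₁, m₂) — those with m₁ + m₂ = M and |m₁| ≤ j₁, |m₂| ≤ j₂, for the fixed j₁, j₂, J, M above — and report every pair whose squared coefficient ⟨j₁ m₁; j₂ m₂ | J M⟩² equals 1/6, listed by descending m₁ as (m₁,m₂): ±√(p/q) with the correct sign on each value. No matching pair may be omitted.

Admissible pairs with m₁+m₂ = M = -2: (-5/2,1/2), (-3/2,-1/2)
  (m₁,m₂)=(-3/2,-1/2): CG² = 1/6, CG = +√(1/6)   ← matches the target
  (m₁,m₂)=(-5/2,1/2): CG² = 5/6, CG = −√(5/6)
Pairs with CG² = 1/6: (-3/2,-1/2): +√(1/6)

(-3/2,-1/2): +√(1/6)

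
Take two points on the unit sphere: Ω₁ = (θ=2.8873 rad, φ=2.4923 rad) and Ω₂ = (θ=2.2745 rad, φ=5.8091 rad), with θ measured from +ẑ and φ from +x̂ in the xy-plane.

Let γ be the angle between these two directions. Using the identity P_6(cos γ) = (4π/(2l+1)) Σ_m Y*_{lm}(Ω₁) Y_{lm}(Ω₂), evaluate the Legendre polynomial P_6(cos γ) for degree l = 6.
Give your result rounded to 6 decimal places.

0.323498

Summing Y*_{l m}(θ₁,φ₁)·Y_{l m}(θ₂,φ₂) over m ∈ [−6, 6]; prefactor 4π/(2·6+1) = 0.966644:
  m=-6: Y*=-0.00009 + 0.00008j  Y=-0.09075 + 0.02778j  product 0.00001 - 0.00001j
  m=-5: Y*=-0.00162 + 0.00017j  Y=0.20007 - 0.19446j  product -0.00029 + 0.00035j
  m=-4: Y*=-0.01137 - 0.00689j  Y=-0.13903 + 0.41188j  product 0.00442 - 0.00373j
  m=-3: Y*=-0.02699 - 0.06815j  Y=-0.04438 - 0.29660j  product -0.01902 + 0.01103j
  m=-2: Y*=0.07256 - 0.25995j  Y=-0.08300 - 0.11561j  product -0.03608 + 0.01319j
  m=-1: Y*=0.46769 - 0.35502j  Y=0.32110 + 0.16476j  product 0.20867 - 0.03694j
  m=+0: Y*=0.43378 + 0.00000j  Y=0.04437 + 0.00000j  product 0.01925 + 0.00000j
  m=+1: Y*=-0.46769 - 0.35502j  Y=-0.32110 + 0.16476j  product 0.20867 + 0.03694j
  m=+2: Y*=0.07256 + 0.25995j  Y=-0.08300 + 0.11561j  product -0.03608 - 0.01319j
  m=+3: Y*=0.02699 - 0.06815j  Y=0.04438 - 0.29660j  product -0.01902 - 0.01103j
  m=+4: Y*=-0.01137 + 0.00689j  Y=-0.13903 - 0.41188j  product 0.00442 + 0.00373j
  m=+5: Y*=0.00162 + 0.00017j  Y=-0.20007 - 0.19446j  product -0.00029 - 0.00035j
  m=+6: Y*=-0.00009 - 0.00008j  Y=-0.09075 - 0.02778j  product 0.00001 + 0.00001j
Accumulated sum 0.33466 - 0.00000j; after 4π/(2l+1) scaling, 0.32350 - 0.00000j ⇒ P_6 = 0.323498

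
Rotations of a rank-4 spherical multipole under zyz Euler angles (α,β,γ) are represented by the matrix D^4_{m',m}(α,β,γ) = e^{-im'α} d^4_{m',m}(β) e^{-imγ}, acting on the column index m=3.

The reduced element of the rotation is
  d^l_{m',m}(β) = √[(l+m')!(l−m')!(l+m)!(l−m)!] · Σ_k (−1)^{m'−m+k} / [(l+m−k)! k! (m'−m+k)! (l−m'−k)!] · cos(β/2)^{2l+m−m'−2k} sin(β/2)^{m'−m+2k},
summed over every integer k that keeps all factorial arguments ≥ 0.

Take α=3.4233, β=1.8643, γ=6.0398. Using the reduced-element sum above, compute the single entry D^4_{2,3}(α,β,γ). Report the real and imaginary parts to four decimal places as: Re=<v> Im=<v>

Re=-0.3520 Im=-0.0592

First d^4_{2,3}(β=1.8643), then the phase factors e^{-i(2)α} and e^{-i(3)γ}:
c=cos(1.864300/2)=0.596109, s=sin(1.864300/2)=0.802903; N=√[720·2·5040·1]=2693.993318
Admissible k: 1..2 (factorial args all ≥0)
  k=1: (−1)^0·2693.9933/(720)·0.5961^7·0.8029^1 = +0.080354
  k=2: (−1)^1·2693.9933/(240)·0.5961^5·0.8029^3 = -0.437325
d^4_{2,3}(1.8643) = +0.080354 -0.437325 = -0.356971
Attach z-rotation phases: D = e^{-i(2)(3.4233)}·(-0.356971)·e^{-i(3)(6.0398)} = -0.352020-0.059246i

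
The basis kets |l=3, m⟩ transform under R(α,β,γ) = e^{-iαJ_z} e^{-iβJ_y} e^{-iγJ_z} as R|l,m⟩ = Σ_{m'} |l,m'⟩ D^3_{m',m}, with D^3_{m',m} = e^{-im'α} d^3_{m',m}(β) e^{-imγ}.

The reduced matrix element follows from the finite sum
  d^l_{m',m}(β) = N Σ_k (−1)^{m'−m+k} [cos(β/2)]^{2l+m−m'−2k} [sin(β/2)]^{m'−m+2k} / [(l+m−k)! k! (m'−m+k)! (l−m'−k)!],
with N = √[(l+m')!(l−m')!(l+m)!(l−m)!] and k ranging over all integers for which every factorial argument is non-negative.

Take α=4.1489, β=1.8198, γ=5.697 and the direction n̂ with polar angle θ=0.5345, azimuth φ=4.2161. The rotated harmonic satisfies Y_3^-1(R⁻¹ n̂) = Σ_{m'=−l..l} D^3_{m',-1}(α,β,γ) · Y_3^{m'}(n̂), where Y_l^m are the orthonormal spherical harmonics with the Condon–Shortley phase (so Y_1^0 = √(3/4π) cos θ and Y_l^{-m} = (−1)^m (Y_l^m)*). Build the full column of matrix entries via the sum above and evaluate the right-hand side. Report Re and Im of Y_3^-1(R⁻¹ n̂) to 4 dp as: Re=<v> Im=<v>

Re=0.1604 Im=-0.0984

Need the full column D^3_{m',-1} for m'=−3..3 at α=4.1489, β=1.8198, γ=5.6970.
cos(β/2)=0.613825, sin(β/2)=0.789442
d^3_{-3,-1}: single k=2 term ⇒ +0.342660;  D = +0.260784-0.222279i
d^3_{-2,-1}: k∈[1..2] ⇒ +0.217542 -0.719655 = -0.502113;  D = -0.071243-0.497034i
d^3_{-1,-1}: k∈[0..2] ⇒ +0.053489 -0.707796 +0.878055 = +0.223748;  D = -0.204199-0.091465i
d^3_{0,-1}: k∈[0..2] ⇒ -0.238305 +1.182514 -0.651984 = +0.292225;  D = +0.243440-0.161655i
d^3_{1,-1}: k∈[0..2] ⇒ +0.530847 -1.170740 +0.242060 = -0.397833;  D = -0.009029-0.397730i
d^3_{2,-1}: k∈[0..1] ⇒ -0.719655 +0.595177 = -0.124478;  D = +0.106715+0.064083i
d^3_{3,-1}: single k=0 term ⇒ +0.566782;  D = +0.506216-0.254925i
Y_3^{m'}(θ=0.5345,φ=4.2161) and Σ D·Y over m':
  (+0.2608-0.2223i)·(+0.0550-0.0045i)  (-0.0712-0.4970i)·(-0.1247-0.1911i)  (-0.2042-0.0915i)·(-0.2119+0.3912i)  (+0.2434-0.1617i)·(+0.2256+0.0000i)  (-0.0090-0.3977i)·(+0.2119+0.3912i)  (+0.1067+0.0641i)·(-0.1247+0.1911i)  (+0.5062-0.2549i)·(-0.0550-0.0045i)
Y_3^-1(R⁻¹ n̂) = +0.160351-0.098432i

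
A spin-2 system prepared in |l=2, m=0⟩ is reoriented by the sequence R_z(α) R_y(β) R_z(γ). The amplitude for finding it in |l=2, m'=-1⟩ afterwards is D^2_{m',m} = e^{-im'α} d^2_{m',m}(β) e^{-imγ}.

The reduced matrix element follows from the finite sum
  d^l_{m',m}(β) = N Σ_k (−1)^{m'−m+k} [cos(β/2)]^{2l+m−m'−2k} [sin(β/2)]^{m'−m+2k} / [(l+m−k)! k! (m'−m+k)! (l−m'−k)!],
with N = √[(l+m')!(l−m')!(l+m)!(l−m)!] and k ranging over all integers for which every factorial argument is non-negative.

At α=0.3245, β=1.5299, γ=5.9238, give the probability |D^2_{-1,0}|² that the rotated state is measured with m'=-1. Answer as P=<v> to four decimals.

P=0.0025

D^2_{-1,0}(0.3245,1.5299,5.9238) = e^{-i·-1·0.3245}·d^2_{-1,0}(1.5299)·e^{-i·0·5.9238}. Compute d first:
Half-angle: c=0.721417, s=0.692501. N=√(1·6·2·2)=4.898979
The bounds max(0,m−m')=1 and min(l+m,l−m')=2 give 2 terms
  k=1: (−1)^0·4.8990/(2)·0.7214^3·0.6925^1 = +0.636876
  k=2: (−1)^1·4.8990/(2)·0.7214^1·0.6925^3 = -0.586845
d^2_{-1,0}(1.5299) = +0.636876 -0.586845 = +0.050032
|D^2_{-1,0}|² = |d^2_{-1,0}(β)|² = (+0.050032)² = 0.002503 (the z-rotation phases have unit modulus)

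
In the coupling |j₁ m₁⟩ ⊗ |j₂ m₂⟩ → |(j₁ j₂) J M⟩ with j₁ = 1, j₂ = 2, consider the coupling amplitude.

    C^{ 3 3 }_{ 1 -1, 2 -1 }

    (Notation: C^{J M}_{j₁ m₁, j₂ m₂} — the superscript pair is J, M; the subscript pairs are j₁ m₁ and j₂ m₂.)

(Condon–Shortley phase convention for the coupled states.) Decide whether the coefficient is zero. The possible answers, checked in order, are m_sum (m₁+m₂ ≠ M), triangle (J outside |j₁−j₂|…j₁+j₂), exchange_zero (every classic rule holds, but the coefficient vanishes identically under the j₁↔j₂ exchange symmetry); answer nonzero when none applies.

m-sum: m₁+m₂ = -1+(-1) = -2, M = 3  ✗ ⇒ coefficient is 0

m_sum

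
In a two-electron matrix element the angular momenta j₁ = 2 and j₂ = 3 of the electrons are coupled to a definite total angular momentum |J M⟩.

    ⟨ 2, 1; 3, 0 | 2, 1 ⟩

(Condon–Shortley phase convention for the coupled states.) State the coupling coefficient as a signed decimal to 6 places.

√[5·3!1!3!/8! · 3!1!3!3!3!1!] = √(81/14)
  +(−1)^0/∏(0,3,1,3,0,0)! = 1/36  (running 1/36)
  +(−1)^1/∏(1,2,0,2,1,1)! = -1/4  (running -2/9)
⟨..|..⟩ = √(81/14)·(-2/9) = -0.534522

−√(2/7) = -0.534522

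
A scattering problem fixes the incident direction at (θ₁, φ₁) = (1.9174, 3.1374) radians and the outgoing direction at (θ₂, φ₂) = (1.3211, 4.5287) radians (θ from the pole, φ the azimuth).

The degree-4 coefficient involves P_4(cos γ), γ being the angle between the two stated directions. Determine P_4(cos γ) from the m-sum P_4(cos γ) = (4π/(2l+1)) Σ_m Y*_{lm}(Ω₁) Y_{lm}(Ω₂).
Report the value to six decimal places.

0.351904

Term-by-term m-sum for l=4 (normalisation 4π/9 = 1.396263):
  m=-4: Y*=+0.346241-0.005807i  Y=+0.289480+0.261551i  product +0.101749+0.088879i
  m=-3: Y*=+0.353736-0.004450i  Y=+0.147344-0.239749i  product +0.051054-0.085463i
  m=-2: Y*=-0.056874+0.000477i  Y=+0.167838+0.064592i  product -0.009576-0.003594i
  m=-1: Y*=-0.331355+0.001389i  Y=+0.053230-0.286514i  product -0.017240+0.095012i
  m=+0: Y*=+0.000434-0.000000i  Y=+0.137374+0.000000i  product +0.000060+0.000000i
  m=+1: Y*=+0.331355+0.001389i  Y=-0.053230-0.286514i  product -0.017240-0.095012i
  m=+2: Y*=-0.056874-0.000477i  Y=+0.167838-0.064592i  product -0.009576+0.003594i
  m=+3: Y*=-0.353736-0.004450i  Y=-0.147344-0.239749i  product +0.051054+0.085463i
  m=+4: Y*=+0.346241+0.005807i  Y=+0.289480-0.261551i  product +0.101749-0.088879i
Accumulated sum +0.252032+0.000000i; after 4π/(2l+1) scaling, +0.351904+0.000000i ⇒ P_4 = 0.351904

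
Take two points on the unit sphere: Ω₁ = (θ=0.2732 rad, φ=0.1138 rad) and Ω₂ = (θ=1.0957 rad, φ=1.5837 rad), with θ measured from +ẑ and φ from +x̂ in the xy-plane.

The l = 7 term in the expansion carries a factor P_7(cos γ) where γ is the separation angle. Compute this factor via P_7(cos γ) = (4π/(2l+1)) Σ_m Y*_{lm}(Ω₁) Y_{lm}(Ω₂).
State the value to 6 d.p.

0.145819

Expand P_7 via completeness: Σ_{m} conj(Y_{7,m}) at Ω₁ times Y_{7,m} at Ω₂ —
  m=-7: Y*=(0.000036, 0.000037)  Y=(0.019833, 0.218974)  product (-0.000007, 0.000009)
  m=-6: Y*=(0.000539, 0.000439)  Y=(-0.421914, 0.032731)  product (-0.000242, -0.000167)
  m=-5: Y*=(0.004886, 0.003125)  Y=(-0.022627, -0.350221)  product (0.000984, -0.001782)
  m=-4: Y*=(0.030454, 0.014907)  Y=(-0.058679, 0.003031)  product (-0.001832, -0.000782)
  m=-3: Y*=(0.132571, 0.047104)  Y=(-0.013696, -0.353634)  product (0.014842, -0.047527)
  m=-2: Y*=(0.384069, 0.088956)  Y=(0.099317, -0.002564)  product (0.038373, 0.007850)
  m=-1: Y*=(0.626389, 0.071592)  Y=(-0.004035, -0.312695)  product (0.019859, -0.196158)
  m=+0: Y*=(0.214208, -0.000000)  Y=(0.140552, 0.000000)  product (0.030107, 0.000000)
  m=+1: Y*=(-0.626389, 0.071592)  Y=(0.004035, -0.312695)  product (0.019859, 0.196158)
  m=+2: Y*=(0.384069, -0.088956)  Y=(0.099317, 0.002564)  product (0.038373, -0.007850)
  m=+3: Y*=(-0.132571, 0.047104)  Y=(0.013696, -0.353634)  product (0.014842, 0.047527)
  m=+4: Y*=(0.030454, -0.014907)  Y=(-0.058679, -0.003031)  product (-0.001832, 0.000782)
  m=+5: Y*=(-0.004886, 0.003125)  Y=(0.022627, -0.350221)  product (0.000984, 0.001782)
  m=+6: Y*=(0.000539, -0.000439)  Y=(-0.421914, -0.032731)  product (-0.000242, 0.000167)
  m=+7: Y*=(-0.000036, 0.000037)  Y=(-0.019833, 0.218974)  product (-0.000007, -0.000009)
Total Σ_m = (0.174059, 0.000000). Multiply by 0.837758: (0.145819, 0.000000). P_7(cos γ) = 0.145819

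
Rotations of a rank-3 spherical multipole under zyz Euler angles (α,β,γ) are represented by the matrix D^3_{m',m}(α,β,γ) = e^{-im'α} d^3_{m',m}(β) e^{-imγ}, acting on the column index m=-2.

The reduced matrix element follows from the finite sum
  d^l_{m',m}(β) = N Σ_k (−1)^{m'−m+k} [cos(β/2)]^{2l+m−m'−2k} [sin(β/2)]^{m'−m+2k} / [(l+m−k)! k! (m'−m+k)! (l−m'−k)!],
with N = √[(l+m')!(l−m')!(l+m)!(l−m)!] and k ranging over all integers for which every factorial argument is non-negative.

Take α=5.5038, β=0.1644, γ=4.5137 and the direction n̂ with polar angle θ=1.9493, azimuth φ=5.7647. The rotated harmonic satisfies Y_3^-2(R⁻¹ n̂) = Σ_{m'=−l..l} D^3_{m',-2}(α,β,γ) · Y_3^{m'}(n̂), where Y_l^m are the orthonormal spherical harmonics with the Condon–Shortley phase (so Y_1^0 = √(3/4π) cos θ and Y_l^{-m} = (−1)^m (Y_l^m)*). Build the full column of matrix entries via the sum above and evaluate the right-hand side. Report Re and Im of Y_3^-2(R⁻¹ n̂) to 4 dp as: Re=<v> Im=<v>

Re=0.1328 Im=-0.1651

Need the full column D^3_{m',-2} for m'=−3..3 at α=5.5038, β=0.1644, γ=4.5137.
cos(β/2)=0.996623, sin(β/2)=0.082107
d^3_{-3,-2}: single k=1 term ⇒ +0.197749;  D = +0.181669+0.078109i
d^3_{-2,-2}: k∈[0..1] ⇒ +0.979911 -0.033255 = +0.946656;  D = +0.355834+0.877234i
d^3_{-1,-2}: k∈[0..1] ⇒ -0.255293 +0.003466 = -0.251827;  D = +0.096680-0.232529i
d^3_{0,-2}: k∈[0..1] ⇒ +0.036429 -0.000247 = +0.036182;  D = -0.033363+0.014003i
d^3_{1,-2}: k∈[0..1] ⇒ -0.003466 +0.000012 = -0.003454;  D = +0.003205+0.001288i
d^3_{2,-2}: k∈[0..1] ⇒ +0.000226 -0.000000 = +0.000225;  D = -0.000090-0.000207i
d^3_{3,-2}: single k=0 term ⇒ -0.000009;  D = -0.000003+0.000008i
Y_3^{m'}(θ=1.9493,φ=5.7647) and Σ D·Y over m':
  (+0.1817+0.0781i)·(+0.0051+0.3347i)  (+0.3558+0.8772i)·(-0.1659-0.2807i)  (+0.0967-0.2325i)·(-0.0827-0.0472i)  (-0.0334+0.0140i)·(+0.3195+0.0000i)  (+0.0032+0.0013i)·(+0.0827-0.0472i)  (-0.0001-0.0002i)·(-0.1659+0.2807i)  (-0.0000+0.0000i)·(-0.0051+0.3347i)
Y_3^-2(R⁻¹ n̂) = +0.132759-0.165119i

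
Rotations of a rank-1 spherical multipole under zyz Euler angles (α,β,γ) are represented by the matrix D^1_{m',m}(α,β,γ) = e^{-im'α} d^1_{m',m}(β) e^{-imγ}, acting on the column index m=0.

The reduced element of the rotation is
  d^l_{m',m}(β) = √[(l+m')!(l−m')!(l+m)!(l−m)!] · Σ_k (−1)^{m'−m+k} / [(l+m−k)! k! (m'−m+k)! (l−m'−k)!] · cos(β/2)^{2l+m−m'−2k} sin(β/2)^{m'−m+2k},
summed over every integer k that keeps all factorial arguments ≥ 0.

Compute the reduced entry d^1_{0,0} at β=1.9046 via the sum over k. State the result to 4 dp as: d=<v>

d^1_{0,0}(β=1.9046) via the finite sum:
With c≡cos(β/2)=0.579811 and s≡sin(β/2)=0.814751, N=[1·1·1·1]^{1/2}=1.000000
Admissible k: 0..1 (factorial args all ≥0)
  k=0: (−1)^0·1.0000/(1)·0.5798^2·0.8148^0 = +0.336180
  k=1: (−1)^1·1.0000/(1)·0.5798^0·0.8148^2 = -0.663820
d^1_{0,0}(1.9046) = +0.336180 -0.663820 = -0.327639

d=-0.3276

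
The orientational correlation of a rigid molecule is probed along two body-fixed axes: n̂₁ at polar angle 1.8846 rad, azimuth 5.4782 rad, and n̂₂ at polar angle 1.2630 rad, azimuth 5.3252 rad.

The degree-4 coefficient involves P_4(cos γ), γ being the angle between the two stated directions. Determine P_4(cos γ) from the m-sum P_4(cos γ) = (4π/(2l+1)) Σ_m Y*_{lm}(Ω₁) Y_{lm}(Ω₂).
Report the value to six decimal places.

-0.225945

Addition theorem: P_4(cos γ) = (4π/9) Σ_m Y*_{lm}(Ω₁) Y_{lm}(Ω₂), m = −4…4:
  m=-4: (-0.361108, 0.028350) × (-0.281444, -0.232451) = (0.108222, 0.075961)  (running Σ = (0.108222, 0.075961))
  m=-3: (0.248500, 0.220887) × (-0.316530, 0.086797) = (-0.097830, -0.048348)  (running Σ = (0.010391, 0.027613))
  m=-2: (0.003947, 0.100711) × (0.036752, -0.102212) = (0.010439, 0.003298)  (running Σ = (0.020830, 0.030911))
  m=-1: (0.224612, -0.233588) × (-0.185212, -0.263418) = (-0.103132, -0.015903)  (running Σ = (-0.082302, 0.015007))
  m=0: (0.048585, -0.000000) × (0.057264, 0.000000) = (0.002782, 0.000000)  (running Σ = (-0.079520, 0.015007))
  m=1: (-0.224612, -0.233588) × (0.185212, -0.263418) = (-0.103132, 0.015903)  (running Σ = (-0.182652, 0.030911))
  m=2: (0.003947, -0.100711) × (0.036752, 0.102212) = (0.010439, -0.003298)  (running Σ = (-0.172213, 0.027613))
  m=3: (-0.248500, 0.220887) × (0.316530, 0.086797) = (-0.097830, 0.048348)  (running Σ = (-0.270043, 0.075961))
  m=4: (-0.361108, -0.028350) × (-0.281444, 0.232451) = (0.108222, -0.075961)  (running Σ = (-0.161821, 0.000000))
Σ over m = (-0.161821, 0.000000); ×(4π/9) → (-0.225945, 0.000000). Real part: -0.225945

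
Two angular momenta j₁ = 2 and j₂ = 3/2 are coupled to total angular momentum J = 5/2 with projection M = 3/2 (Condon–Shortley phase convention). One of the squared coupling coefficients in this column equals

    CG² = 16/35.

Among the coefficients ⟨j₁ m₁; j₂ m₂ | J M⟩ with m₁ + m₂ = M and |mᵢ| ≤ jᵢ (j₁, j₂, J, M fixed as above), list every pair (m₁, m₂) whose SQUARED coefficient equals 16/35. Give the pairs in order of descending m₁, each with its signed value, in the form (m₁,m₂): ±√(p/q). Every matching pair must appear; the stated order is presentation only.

Admissible pairs with m₁+m₂ = M = 3/2: (0,3/2), (1,1/2), (2,-1/2)
  (m₁,m₂)=(2,-1/2): CG² = 16/35, CG = +√(16/35)   ← matches the target
  (m₁,m₂)=(1,1/2): CG² = 1/35, CG = +√(1/35)
  (m₁,m₂)=(0,3/2): CG² = 18/35, CG = −√(18/35)
Pairs with CG² = 16/35: (2,-1/2): +√(16/35)

(2,-1/2): +√(16/35)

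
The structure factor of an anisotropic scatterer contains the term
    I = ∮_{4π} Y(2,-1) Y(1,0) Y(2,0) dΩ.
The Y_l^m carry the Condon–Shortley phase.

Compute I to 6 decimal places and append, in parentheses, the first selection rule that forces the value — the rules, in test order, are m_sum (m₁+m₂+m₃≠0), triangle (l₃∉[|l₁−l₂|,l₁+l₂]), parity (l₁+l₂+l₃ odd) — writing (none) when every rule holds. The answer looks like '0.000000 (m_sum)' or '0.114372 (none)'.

0.000000 (m_sum)

Σmᵢ = -1 ≠ 0, so the φ-integral vanishes; I = 0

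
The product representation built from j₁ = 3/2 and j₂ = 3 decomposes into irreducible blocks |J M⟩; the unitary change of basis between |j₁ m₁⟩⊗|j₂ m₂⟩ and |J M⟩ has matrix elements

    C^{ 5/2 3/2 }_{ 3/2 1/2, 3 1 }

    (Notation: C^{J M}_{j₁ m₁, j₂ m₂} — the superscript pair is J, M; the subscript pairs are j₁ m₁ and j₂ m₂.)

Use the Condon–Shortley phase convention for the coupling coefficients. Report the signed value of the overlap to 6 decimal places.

-0.591608

j₁+j₂−J=2  J+j₁−j₂=1  J−j₁+j₂=4  j₁+j₂+J+1=8
(j₁±m₁, j₂±m₂, J±M) = (2,1,4,2,4,1)
P² = 576/35
sum k=0..1:
  [0] +1/48 = 1/48
  [1] −1/6 = -1/6
S = -7/48
C² = P²·S² = 7/20 ; C = -0.591608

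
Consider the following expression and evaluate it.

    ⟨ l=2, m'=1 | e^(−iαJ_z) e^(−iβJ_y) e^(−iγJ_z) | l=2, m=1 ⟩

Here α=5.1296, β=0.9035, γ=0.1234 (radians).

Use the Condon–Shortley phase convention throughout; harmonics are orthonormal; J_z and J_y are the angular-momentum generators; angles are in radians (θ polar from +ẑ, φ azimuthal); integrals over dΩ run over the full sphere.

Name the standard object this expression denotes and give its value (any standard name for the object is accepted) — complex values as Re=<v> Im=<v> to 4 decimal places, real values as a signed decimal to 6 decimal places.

Wigner D-matrix element, Re=0.0990 Im=0.1650

This is a Wigner D-matrix element — the rotation-matrix element ⟨l m'| R(α,β,γ) |l m⟩ in the angular-momentum basis.
D^2_{1,1}(5.1296,0.9035,0.1234) = e^{-i·1·5.1296}·d^2_{1,1}(0.9035)·e^{-i·1·0.1234}. Compute d first:
c=cos(0.903500/2)=0.899685, s=sin(0.903500/2)=0.436541; N=√[6·1·6·1]=6.000000
k∈{0,1} keeps every argument non-negative
  k=0: (−1)^0·6.0000/(6)·0.8997^4·0.4365^0 = +0.655181
  k=1: (−1)^1·6.0000/(2)·0.8997^2·0.4365^2 = -0.462755
d^2_{1,1}(0.9035) = +0.655181 -0.462755 = +0.192426
D = (+0.405212+0.914223i)·(+0.192426)·(+0.992396-0.123087i) = +0.099034+0.164985i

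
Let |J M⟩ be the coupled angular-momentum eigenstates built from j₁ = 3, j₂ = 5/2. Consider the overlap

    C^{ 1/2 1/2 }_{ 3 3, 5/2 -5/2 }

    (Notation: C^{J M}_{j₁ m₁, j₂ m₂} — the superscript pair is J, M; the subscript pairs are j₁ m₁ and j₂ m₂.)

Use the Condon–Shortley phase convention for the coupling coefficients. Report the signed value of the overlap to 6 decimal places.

+0.534522  (= +√(2/7))

√[2·5!1!0!/7! · 6!0!0!5!1!0!] = √(28800/7)
  +(−1)^0/∏(0,5,0,0,1,0)! = 1/120  (running 1/120)
⟨..|..⟩ = √(28800/7)·(1/120) = +0.534522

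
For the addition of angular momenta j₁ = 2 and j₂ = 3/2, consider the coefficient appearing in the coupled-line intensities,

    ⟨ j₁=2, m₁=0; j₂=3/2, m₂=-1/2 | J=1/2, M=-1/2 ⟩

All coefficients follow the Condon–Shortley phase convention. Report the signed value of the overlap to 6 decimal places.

-0.447214

j₁+j₂−J=3  J+j₁−j₂=1  J−j₁+j₂=0  j₁+j₂+J+1=5
(j₁±m₁, j₂±m₂, J±M) = (2,2,1,2,0,1)
P² = 4/5
sum k=1..1:
  [1] −1/2 = -1/2
S = -1/2
C² = P²·S² = 1/5 ; C = -0.447214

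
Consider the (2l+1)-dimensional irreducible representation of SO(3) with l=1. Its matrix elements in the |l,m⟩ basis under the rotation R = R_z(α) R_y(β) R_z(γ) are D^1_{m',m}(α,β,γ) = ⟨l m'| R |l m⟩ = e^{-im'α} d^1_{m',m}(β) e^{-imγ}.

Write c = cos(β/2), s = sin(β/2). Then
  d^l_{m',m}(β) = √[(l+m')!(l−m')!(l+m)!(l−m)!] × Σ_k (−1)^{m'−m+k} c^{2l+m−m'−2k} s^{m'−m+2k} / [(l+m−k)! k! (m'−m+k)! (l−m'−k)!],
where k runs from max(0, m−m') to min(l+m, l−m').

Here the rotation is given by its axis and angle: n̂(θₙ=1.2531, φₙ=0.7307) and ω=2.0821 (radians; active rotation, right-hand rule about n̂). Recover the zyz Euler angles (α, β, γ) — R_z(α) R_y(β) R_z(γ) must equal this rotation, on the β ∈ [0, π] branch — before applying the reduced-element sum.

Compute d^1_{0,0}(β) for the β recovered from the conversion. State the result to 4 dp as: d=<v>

Axis–angle → zyz. n̂ = (sinθₙcosφₙ, sinθₙsinφₙ, cosθₙ) = (+0.707440, +0.633993, +0.312379), ω = 2.0821.
R = I cosω + sinω [n̂]ₓ + (1−cosω) n̂n̂ᵀ gives
  R = [+0.256046, +0.395548, +0.882033; +0.940404, +0.109312, -0.322011; -0.223787, +0.911917, -0.343986]
β = atan2(√(R₁₃²+R₂₃²), R₃₃) = 1.921955; α = atan2(R₂₃, R₁₃) mod 2π = 5.933142; γ = atan2(R₃₂, −R₃₁) mod 2π = 1.330149
d^1_{0,0}(β=1.9220) via the finite sum:
c=cos(1.921955/2)=0.572719, s=sin(1.921955/2)=0.819752; N=√[1·1·1·1]=1.000000
Admissible k: 0..1 (factorial args all ≥0)
  k=0: (−1)^0·1.0000/(1)·0.5727^2·0.8198^0 = +0.328007
  k=1: (−1)^1·1.0000/(1)·0.5727^0·0.8198^2 = -0.671993
d^1_{0,0}(1.9220) = +0.328007 -0.671993 = -0.343986

d=-0.3440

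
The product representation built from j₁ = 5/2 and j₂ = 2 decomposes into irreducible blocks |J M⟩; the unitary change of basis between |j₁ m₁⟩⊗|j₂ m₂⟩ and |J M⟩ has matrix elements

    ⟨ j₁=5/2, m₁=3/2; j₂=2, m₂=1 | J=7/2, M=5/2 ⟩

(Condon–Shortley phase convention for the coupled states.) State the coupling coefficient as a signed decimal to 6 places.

triangle: 1!*4!*3!/9! = 144/362880
(j±m)!: 4!*1!*3!*1!*6!*1! = 103680
prefactor² = (2J+1)*Δ*N² = 2304/7
  k=0: +1/(0!*1!*1!*3!*3!*0!) = 1/36
  k=1: −1/(1!*0!*0!*2!*4!*1!) = -1/48
Σ = 1/144  ⇒  CG² = 2304/7*(1/144)² = 1/63
CG = +√(1/63) = +0.125988

+√(1/63) = +0.125988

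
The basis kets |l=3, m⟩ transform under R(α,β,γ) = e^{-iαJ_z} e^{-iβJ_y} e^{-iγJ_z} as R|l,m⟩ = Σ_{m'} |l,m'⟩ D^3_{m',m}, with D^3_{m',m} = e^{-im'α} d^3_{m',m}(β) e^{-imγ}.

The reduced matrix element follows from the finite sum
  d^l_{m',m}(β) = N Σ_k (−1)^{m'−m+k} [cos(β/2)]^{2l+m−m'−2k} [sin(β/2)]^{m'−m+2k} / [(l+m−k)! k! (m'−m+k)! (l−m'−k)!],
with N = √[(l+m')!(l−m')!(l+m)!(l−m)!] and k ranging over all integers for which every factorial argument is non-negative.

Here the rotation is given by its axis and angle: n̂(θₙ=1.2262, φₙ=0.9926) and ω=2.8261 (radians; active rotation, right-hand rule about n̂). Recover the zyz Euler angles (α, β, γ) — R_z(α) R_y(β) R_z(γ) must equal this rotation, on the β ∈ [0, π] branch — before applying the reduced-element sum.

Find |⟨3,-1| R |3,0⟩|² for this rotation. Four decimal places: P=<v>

P=0.2400

Axis–angle → zyz. n̂ = (sinθₙcosφₙ, sinθₙsinφₙ, cosθₙ) = (+0.514386, +0.788218, +0.337817), ω = 2.8261.
R = I cosω + sinω [n̂]ₓ + (1−cosω) n̂n̂ᵀ gives
  R = [-0.434517, +0.686065, +0.583532; +0.895704, +0.261266, +0.359798; +0.094388, +0.679010, -0.728036]
β = atan2(√(R₁₃²+R₂₃²), R₃₃) = 2.386249; α = atan2(R₂₃, R₁₃) mod 2π = 0.552526; γ = atan2(R₃₂, −R₃₁) mod 2π = 1.708919
First d^3_{-1,0}(β=2.3862), then the phase factors e^{-i(-1)α} and e^{-i(0)γ}:
With c≡cos(β/2)=0.368757 and s≡sin(β/2)=0.929526, N=[2·24·6·6]^{1/2}=41.569219
k: max(0,(0)−(-1))=1 … min(3+(0),3−(-1))=3
  k=1: (−1)^0·41.5692/(12)·0.3688^5·0.9295^1 = +0.021956
  k=2: (−1)^1·41.5692/(4)·0.3688^3·0.9295^3 = -0.418522
  k=3: (−1)^2·41.5692/(12)·0.3688^1·0.9295^5 = +0.886418
d^3_{-1,0}(2.3862) = +0.021956 -0.418522 +0.886418 = +0.489851
|D^3_{-1,0}|² = |d^3_{-1,0}(β)|² = (+0.489851)² = 0.239954 (the z-rotation phases have unit modulus)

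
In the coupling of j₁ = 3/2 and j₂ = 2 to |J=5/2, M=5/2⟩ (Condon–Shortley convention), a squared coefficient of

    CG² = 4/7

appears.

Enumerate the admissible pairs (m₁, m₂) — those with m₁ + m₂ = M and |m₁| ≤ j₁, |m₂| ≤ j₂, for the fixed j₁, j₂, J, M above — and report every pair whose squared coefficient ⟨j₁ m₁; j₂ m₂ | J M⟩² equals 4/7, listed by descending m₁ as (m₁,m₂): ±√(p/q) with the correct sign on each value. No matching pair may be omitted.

(1/2,2): −√(4/7)

Admissible pairs with m₁+m₂ = M = 5/2: (1/2,2), (3/2,1)
  (m₁,m₂)=(3/2,1): CG² = 3/7, CG = +√(3/7)
  (m₁,m₂)=(1/2,2): CG² = 4/7, CG = −√(4/7)   ← matches the target
Pairs with CG² = 4/7: (1/2,2): −√(4/7)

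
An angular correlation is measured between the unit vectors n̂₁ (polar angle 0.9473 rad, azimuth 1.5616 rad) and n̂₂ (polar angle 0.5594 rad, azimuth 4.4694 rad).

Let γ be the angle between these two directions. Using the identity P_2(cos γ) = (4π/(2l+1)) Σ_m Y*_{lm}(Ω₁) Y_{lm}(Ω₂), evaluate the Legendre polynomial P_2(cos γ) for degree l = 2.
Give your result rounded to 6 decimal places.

Addition theorem: P_2(cos γ) = (4π/5) Σ_m Y*_{lm}(Ω₁) Y_{lm}(Ω₂), m = −2…2:
  term(m=-2) = 0.02472 + 0.01248j   from Y*(Ω₁)=-0.25455 + 0.00468j, Y(Ω₂)=-0.09619 - 0.05081j
  term(m=-1) = -0.12379 - 0.02948j   from Y*(Ω₁)=0.00337 + 0.36618j, Y(Ω₂)=-0.08361 + 0.33728j
  term(m=+0) = 0.00261 + 0.00000j   from Y*(Ω₁)=0.00717 + 0.00000j, Y(Ω₂)=0.36432 + 0.00000j
  term(m=+1) = -0.12379 + 0.02948j   from Y*(Ω₁)=-0.00337 + 0.36618j, Y(Ω₂)=0.08361 + 0.33728j
  term(m=+2) = 0.02472 - 0.01248j   from Y*(Ω₁)=-0.25455 - 0.00468j, Y(Ω₂)=-0.09619 + 0.05081j
Total Σ_m = -0.19552 + 0.00000j. Multiply by 2.513274: -0.49139 + 0.00000j. P_2(cos γ) = -0.491388

-0.491388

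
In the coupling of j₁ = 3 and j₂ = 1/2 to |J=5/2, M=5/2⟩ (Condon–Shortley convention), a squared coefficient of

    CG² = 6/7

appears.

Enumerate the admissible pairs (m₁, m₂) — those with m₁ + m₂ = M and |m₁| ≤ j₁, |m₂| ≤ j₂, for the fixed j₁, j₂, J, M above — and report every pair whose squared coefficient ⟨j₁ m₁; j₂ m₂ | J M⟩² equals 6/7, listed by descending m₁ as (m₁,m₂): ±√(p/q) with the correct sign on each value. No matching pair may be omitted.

Admissible pairs with m₁+m₂ = M = 5/2: (2,1/2), (3,-1/2)
  (m₁,m₂)=(3,-1/2): CG² = 6/7, CG = +√(6/7)   ← matches the target
  (m₁,m₂)=(2,1/2): CG² = 1/7, CG = −√(1/7)
Pairs with CG² = 6/7: (3,-1/2): +√(6/7)

(3,-1/2): +√(6/7)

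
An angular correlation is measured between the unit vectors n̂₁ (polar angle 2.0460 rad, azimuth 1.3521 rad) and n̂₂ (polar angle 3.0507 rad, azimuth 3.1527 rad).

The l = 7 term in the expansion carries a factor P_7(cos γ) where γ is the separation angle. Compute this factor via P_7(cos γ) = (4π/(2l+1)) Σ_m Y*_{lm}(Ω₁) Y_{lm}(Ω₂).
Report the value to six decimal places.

Term-by-term m-sum for l=7 (normalisation 4π/15 = 0.837758):
  [-7]  conj(Y_{7,-7})(Ω₁) = (-0.219610, -0.008772) ; Y_{7,-7}(Ω₂) = (-0.000000, 0.000000) ; Δ = (0.000000, -0.000000)
  [-6]  conj(Y_{7,-6})(Ω₁) = (0.108213, -0.409058) ; Y_{7,-6}(Ω₂) = (-0.000001, 0.000000) ; Δ = (-0.000000, 0.000000)
  [-5]  conj(Y_{7,-5})(Ω₁) = (0.311845, 0.161287) ; Y_{7,-5}(Ω₂) = (-0.000027, 0.000001) ; Δ = (-0.000009, -0.000004)
  [-4]  conj(Y_{7,-4})(Ω₁) = (0.037519, -0.044907) ; Y_{7,-4}(Ω₂) = (-0.000490, 0.000022) ; Δ = (-0.000017, 0.000023)
  [-3]  conj(Y_{7,-3})(Ω₁) = (0.215876, 0.280410) ; Y_{7,-3}(Ω₂) = (-0.006466, 0.000216) ; Δ = (-0.001456, -0.001767)
  [-2]  conj(Y_{7,-2})(Ω₁) = (-0.090230, 0.042192) ; Y_{7,-2}(Ω₂) = (-0.059754, 0.001328) ; Δ = (0.005336, -0.002641)
  [-1]  conj(Y_{7,-1})(Ω₁) = (0.067826, 0.305179) ; Y_{7,-1}(Ω₂) = (-0.350706, 0.003896) ; Δ = (-0.024976, -0.106764)
  [+0]  conj(Y_{7,0})(Ω₁) = (-0.140803, -0.000000) ; Y_{7,0}(Ω₂) = (-0.969749, 0.000000) ; Δ = (0.136544, 0.000000)
  [+1]  conj(Y_{7,1})(Ω₁) = (-0.067826, 0.305179) ; Y_{7,1}(Ω₂) = (0.350706, 0.003896) ; Δ = (-0.024976, 0.106764)
  [+2]  conj(Y_{7,2})(Ω₁) = (-0.090230, -0.042192) ; Y_{7,2}(Ω₂) = (-0.059754, -0.001328) ; Δ = (0.005336, 0.002641)
  [+3]  conj(Y_{7,3})(Ω₁) = (-0.215876, 0.280410) ; Y_{7,3}(Ω₂) = (0.006466, 0.000216) ; Δ = (-0.001456, 0.001767)
  [+4]  conj(Y_{7,4})(Ω₁) = (0.037519, 0.044907) ; Y_{7,4}(Ω₂) = (-0.000490, -0.000022) ; Δ = (-0.000017, -0.000023)
  [+5]  conj(Y_{7,5})(Ω₁) = (-0.311845, 0.161287) ; Y_{7,5}(Ω₂) = (0.000027, 0.000001) ; Δ = (-0.000009, 0.000004)
  [+6]  conj(Y_{7,6})(Ω₁) = (0.108213, 0.409058) ; Y_{7,6}(Ω₂) = (-0.000001, -0.000000) ; Δ = (-0.000000, -0.000000)
  [+7]  conj(Y_{7,7})(Ω₁) = (0.219610, -0.008772) ; Y_{7,7}(Ω₂) = (0.000000, 0.000000) ; Δ = (0.000000, 0.000000)
Σ over m = (0.094298, -0.000000); ×(4π/15) → (0.078999, -0.000000). Real part: 0.078999

0.078999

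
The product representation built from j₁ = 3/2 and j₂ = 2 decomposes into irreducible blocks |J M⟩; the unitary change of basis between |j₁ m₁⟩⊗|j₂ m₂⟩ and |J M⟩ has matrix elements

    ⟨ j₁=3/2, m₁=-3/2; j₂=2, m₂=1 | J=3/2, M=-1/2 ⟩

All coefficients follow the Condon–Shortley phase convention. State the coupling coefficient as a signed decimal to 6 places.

triangle: 2!×1!×2!/6! = 4/720
(j±m)!: 0!×3!×3!×1!×1!×2! = 72
prefactor² = (2J+1)×Δ×N² = 8/5
  k=2: +1/(2!×0!×1!×1!×0!×1!) = 1/2
Σ = 1/2  ⇒  CG² = 8/5×(1/2)² = 2/5
CG = +√(2/5) = +0.632456

+√(2/5) = +0.632456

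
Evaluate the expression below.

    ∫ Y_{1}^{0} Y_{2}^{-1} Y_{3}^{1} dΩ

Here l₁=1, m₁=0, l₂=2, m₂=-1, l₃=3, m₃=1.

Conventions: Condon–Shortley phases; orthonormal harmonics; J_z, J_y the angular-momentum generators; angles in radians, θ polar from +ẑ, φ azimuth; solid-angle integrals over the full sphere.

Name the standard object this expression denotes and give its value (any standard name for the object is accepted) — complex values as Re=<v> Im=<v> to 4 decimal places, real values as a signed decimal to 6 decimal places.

Gaunt coefficient, -0.233597

This is a Gaunt coefficient — the integral of a triple product of spherical harmonics over the sphere.
Rules hold: Σm=0, L=6 even, 1≤3≤3.
N = 3·5·7 = 105
Δ = 0!·2!·4!/7! = 1/105
Racah Σ t=0..0: t=0:+1/4 = 1/4
⇒ 3j(1 2 3; 0 0 0)² = 3/35, sgn -1
Racah Σ t=0..0: t=0:+1/6 = 1/6
⇒ 3j(1 2 3; 0 -1 1)² = 8/105, sgn +1
4πI² = N·(3j₀)²·(3jₘ)² = 24/35
I = -1·√(0.685714/4π) = -0.23359668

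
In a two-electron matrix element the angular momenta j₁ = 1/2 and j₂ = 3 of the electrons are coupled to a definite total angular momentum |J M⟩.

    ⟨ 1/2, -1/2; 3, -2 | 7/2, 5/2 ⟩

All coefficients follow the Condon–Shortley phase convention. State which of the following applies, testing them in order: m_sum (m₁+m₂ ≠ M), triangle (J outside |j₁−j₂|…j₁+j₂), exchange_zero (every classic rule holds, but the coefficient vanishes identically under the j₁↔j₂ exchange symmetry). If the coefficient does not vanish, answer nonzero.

m-sum: m₁+m₂ = -1/2+(-2) = -5/2, M = 5/2  ✗ ⇒ coefficient is 0

m_sum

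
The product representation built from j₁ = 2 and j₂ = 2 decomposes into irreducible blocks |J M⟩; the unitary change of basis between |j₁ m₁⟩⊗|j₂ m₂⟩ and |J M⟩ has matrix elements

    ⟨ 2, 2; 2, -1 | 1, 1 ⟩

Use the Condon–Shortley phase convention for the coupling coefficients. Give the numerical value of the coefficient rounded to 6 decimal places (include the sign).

j₁+j₂−J=3  J+j₁−j₂=1  J−j₁+j₂=1  j₁+j₂+J+1=6
(j₁±m₁, j₂±m₂, J±M) = (4,0,1,3,2,0)
P² = 36/5
sum k=0..0:
  [0] +1/6 = 1/6
S = 1/6
C² = P²·S² = 1/5 ; C = +0.447214

+√(1/5) = +0.447214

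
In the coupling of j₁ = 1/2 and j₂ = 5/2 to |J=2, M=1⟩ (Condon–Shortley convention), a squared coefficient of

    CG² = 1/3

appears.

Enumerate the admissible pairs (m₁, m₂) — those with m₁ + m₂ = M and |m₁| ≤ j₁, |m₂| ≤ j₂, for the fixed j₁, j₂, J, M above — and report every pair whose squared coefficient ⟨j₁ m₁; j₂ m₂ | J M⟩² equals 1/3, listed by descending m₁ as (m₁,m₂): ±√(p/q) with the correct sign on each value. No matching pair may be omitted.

Admissible pairs with m₁+m₂ = M = 1: (-1/2,3/2), (1/2,1/2)
  (m₁,m₂)=(1/2,1/2): CG² = 1/3, CG = +√(1/3)   ← matches the target
  (m₁,m₂)=(-1/2,3/2): CG² = 2/3, CG = −√(2/3)
Pairs with CG² = 1/3: (1/2,1/2): +√(1/3)

(1/2,1/2): +√(1/3)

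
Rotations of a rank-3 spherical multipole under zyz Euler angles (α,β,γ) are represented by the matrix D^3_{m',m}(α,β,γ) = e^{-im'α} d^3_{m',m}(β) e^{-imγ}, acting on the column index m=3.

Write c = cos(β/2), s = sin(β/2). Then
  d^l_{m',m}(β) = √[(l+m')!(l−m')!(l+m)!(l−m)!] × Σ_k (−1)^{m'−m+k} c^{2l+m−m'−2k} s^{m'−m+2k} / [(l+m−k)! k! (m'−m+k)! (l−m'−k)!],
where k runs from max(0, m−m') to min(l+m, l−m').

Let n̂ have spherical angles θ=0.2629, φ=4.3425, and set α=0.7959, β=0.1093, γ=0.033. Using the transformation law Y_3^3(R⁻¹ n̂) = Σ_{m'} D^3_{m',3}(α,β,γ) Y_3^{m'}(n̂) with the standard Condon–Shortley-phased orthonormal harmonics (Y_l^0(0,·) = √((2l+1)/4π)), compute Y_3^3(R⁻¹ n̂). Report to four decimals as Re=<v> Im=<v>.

Re=0.0137 Im=0.0133

Need the full column D^3_{m',3} for m'=−3..3 at α=0.7959, β=0.1093, γ=0.0330.
cos(β/2)=0.998507, sin(β/2)=0.054623
d^3_{-3,3}: single k=6 term ⇒ +0.000000;  D = -0.000000+0.000000i
d^3_{-2,3}: single k=5 term ⇒ +0.000001;  D = +0.000000+0.000001i
d^3_{-1,3}: single k=4 term ⇒ +0.000034;  D = +0.000026+0.000022i
d^3_{0,3}: single k=3 term ⇒ +0.000726;  D = +0.000722-0.000072i
d^3_{1,3}: single k=2 term ⇒ +0.011487;  D = +0.007186-0.008961i
d^3_{2,3}: single k=1 term ⇒ +0.132802;  D = -0.015899-0.131847i
d^3_{3,3}: single k=0 term ⇒ +0.991076;  D = -0.786035-0.603639i
Y_3^{m'}(θ=0.2629,φ=4.3425) and Σ D·Y over m':
  (-0.0000+0.0000i)·(+0.0066-0.0033i)  (+0.0000+0.0000i)·(-0.0492-0.0449i)  (+0.0000+0.0000i)·(-0.1112+0.2868i)  (+0.0007-0.0001i)·(+0.5990+0.0000i)  (+0.0072-0.0090i)·(+0.1112+0.2868i)  (-0.0159-0.1318i)·(-0.0492+0.0449i)  (-0.7860-0.6036i)·(-0.0066-0.0033i)
Y_3^3(R⁻¹ n̂) = +0.013687+0.013323i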